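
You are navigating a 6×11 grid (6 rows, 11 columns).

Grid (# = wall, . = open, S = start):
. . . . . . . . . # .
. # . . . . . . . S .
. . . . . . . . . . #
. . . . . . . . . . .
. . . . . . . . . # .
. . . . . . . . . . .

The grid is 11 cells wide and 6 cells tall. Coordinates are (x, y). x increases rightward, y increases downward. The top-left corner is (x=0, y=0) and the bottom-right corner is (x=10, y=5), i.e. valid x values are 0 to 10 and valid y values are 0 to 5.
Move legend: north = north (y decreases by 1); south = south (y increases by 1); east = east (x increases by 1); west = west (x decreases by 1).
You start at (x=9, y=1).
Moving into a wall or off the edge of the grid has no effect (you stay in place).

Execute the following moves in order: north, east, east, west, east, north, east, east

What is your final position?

Answer: Final position: (x=10, y=0)

Derivation:
Start: (x=9, y=1)
  north (north): blocked, stay at (x=9, y=1)
  east (east): (x=9, y=1) -> (x=10, y=1)
  east (east): blocked, stay at (x=10, y=1)
  west (west): (x=10, y=1) -> (x=9, y=1)
  east (east): (x=9, y=1) -> (x=10, y=1)
  north (north): (x=10, y=1) -> (x=10, y=0)
  east (east): blocked, stay at (x=10, y=0)
  east (east): blocked, stay at (x=10, y=0)
Final: (x=10, y=0)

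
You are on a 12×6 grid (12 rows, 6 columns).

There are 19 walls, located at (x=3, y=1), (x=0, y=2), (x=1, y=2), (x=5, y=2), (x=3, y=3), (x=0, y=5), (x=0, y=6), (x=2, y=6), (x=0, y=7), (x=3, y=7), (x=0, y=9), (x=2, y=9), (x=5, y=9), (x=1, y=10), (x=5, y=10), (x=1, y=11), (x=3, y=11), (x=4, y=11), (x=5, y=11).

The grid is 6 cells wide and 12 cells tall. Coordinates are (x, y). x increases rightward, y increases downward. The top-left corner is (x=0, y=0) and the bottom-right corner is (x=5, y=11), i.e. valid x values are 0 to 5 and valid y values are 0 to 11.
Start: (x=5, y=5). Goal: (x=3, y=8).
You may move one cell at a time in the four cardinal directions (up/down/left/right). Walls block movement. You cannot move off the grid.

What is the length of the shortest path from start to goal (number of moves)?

BFS from (x=5, y=5) until reaching (x=3, y=8):
  Distance 0: (x=5, y=5)
  Distance 1: (x=5, y=4), (x=4, y=5), (x=5, y=6)
  Distance 2: (x=5, y=3), (x=4, y=4), (x=3, y=5), (x=4, y=6), (x=5, y=7)
  Distance 3: (x=4, y=3), (x=3, y=4), (x=2, y=5), (x=3, y=6), (x=4, y=7), (x=5, y=8)
  Distance 4: (x=4, y=2), (x=2, y=4), (x=1, y=5), (x=4, y=8)
  Distance 5: (x=4, y=1), (x=3, y=2), (x=2, y=3), (x=1, y=4), (x=1, y=6), (x=3, y=8), (x=4, y=9)  <- goal reached here
One shortest path (5 moves): (x=5, y=5) -> (x=4, y=5) -> (x=4, y=6) -> (x=4, y=7) -> (x=4, y=8) -> (x=3, y=8)

Answer: Shortest path length: 5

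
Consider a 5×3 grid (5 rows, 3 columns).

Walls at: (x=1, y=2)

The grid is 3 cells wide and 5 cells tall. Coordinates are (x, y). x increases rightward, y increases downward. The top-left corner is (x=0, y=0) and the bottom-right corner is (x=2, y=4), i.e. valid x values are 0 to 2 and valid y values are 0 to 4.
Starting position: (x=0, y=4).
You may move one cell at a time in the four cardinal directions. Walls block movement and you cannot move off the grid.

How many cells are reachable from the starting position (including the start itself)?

BFS flood-fill from (x=0, y=4):
  Distance 0: (x=0, y=4)
  Distance 1: (x=0, y=3), (x=1, y=4)
  Distance 2: (x=0, y=2), (x=1, y=3), (x=2, y=4)
  Distance 3: (x=0, y=1), (x=2, y=3)
  Distance 4: (x=0, y=0), (x=1, y=1), (x=2, y=2)
  Distance 5: (x=1, y=0), (x=2, y=1)
  Distance 6: (x=2, y=0)
Total reachable: 14 (grid has 14 open cells total)

Answer: Reachable cells: 14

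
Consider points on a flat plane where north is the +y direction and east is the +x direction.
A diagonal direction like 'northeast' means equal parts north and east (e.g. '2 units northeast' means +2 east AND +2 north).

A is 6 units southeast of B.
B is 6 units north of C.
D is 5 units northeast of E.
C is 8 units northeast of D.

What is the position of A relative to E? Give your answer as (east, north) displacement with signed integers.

Place E at the origin (east=0, north=0).
  D is 5 units northeast of E: delta (east=+5, north=+5); D at (east=5, north=5).
  C is 8 units northeast of D: delta (east=+8, north=+8); C at (east=13, north=13).
  B is 6 units north of C: delta (east=+0, north=+6); B at (east=13, north=19).
  A is 6 units southeast of B: delta (east=+6, north=-6); A at (east=19, north=13).
Therefore A relative to E: (east=19, north=13).

Answer: A is at (east=19, north=13) relative to E.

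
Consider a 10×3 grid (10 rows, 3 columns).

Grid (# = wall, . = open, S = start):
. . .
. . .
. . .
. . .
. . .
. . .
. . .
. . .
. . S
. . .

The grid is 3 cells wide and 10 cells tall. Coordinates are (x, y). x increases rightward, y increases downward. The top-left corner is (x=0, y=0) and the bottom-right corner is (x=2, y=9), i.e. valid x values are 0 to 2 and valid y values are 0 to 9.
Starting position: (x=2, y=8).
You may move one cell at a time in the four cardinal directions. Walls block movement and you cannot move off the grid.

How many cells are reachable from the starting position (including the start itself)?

BFS flood-fill from (x=2, y=8):
  Distance 0: (x=2, y=8)
  Distance 1: (x=2, y=7), (x=1, y=8), (x=2, y=9)
  Distance 2: (x=2, y=6), (x=1, y=7), (x=0, y=8), (x=1, y=9)
  Distance 3: (x=2, y=5), (x=1, y=6), (x=0, y=7), (x=0, y=9)
  Distance 4: (x=2, y=4), (x=1, y=5), (x=0, y=6)
  Distance 5: (x=2, y=3), (x=1, y=4), (x=0, y=5)
  Distance 6: (x=2, y=2), (x=1, y=3), (x=0, y=4)
  Distance 7: (x=2, y=1), (x=1, y=2), (x=0, y=3)
  Distance 8: (x=2, y=0), (x=1, y=1), (x=0, y=2)
  Distance 9: (x=1, y=0), (x=0, y=1)
  Distance 10: (x=0, y=0)
Total reachable: 30 (grid has 30 open cells total)

Answer: Reachable cells: 30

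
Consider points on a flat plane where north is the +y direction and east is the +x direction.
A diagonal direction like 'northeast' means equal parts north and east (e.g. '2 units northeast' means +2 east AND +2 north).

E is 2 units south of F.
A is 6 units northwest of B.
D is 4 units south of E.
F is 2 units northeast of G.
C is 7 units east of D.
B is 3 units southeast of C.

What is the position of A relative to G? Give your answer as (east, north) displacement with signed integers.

Answer: A is at (east=6, north=-1) relative to G.

Derivation:
Place G at the origin (east=0, north=0).
  F is 2 units northeast of G: delta (east=+2, north=+2); F at (east=2, north=2).
  E is 2 units south of F: delta (east=+0, north=-2); E at (east=2, north=0).
  D is 4 units south of E: delta (east=+0, north=-4); D at (east=2, north=-4).
  C is 7 units east of D: delta (east=+7, north=+0); C at (east=9, north=-4).
  B is 3 units southeast of C: delta (east=+3, north=-3); B at (east=12, north=-7).
  A is 6 units northwest of B: delta (east=-6, north=+6); A at (east=6, north=-1).
Therefore A relative to G: (east=6, north=-1).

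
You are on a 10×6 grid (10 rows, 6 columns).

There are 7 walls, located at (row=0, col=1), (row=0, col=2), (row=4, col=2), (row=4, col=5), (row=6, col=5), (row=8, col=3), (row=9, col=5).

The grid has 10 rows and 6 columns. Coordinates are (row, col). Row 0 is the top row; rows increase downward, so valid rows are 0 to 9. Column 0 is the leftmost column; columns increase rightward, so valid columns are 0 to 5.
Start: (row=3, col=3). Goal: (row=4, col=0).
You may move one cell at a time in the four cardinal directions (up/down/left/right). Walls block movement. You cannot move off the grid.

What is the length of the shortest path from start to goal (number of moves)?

BFS from (row=3, col=3) until reaching (row=4, col=0):
  Distance 0: (row=3, col=3)
  Distance 1: (row=2, col=3), (row=3, col=2), (row=3, col=4), (row=4, col=3)
  Distance 2: (row=1, col=3), (row=2, col=2), (row=2, col=4), (row=3, col=1), (row=3, col=5), (row=4, col=4), (row=5, col=3)
  Distance 3: (row=0, col=3), (row=1, col=2), (row=1, col=4), (row=2, col=1), (row=2, col=5), (row=3, col=0), (row=4, col=1), (row=5, col=2), (row=5, col=4), (row=6, col=3)
  Distance 4: (row=0, col=4), (row=1, col=1), (row=1, col=5), (row=2, col=0), (row=4, col=0), (row=5, col=1), (row=5, col=5), (row=6, col=2), (row=6, col=4), (row=7, col=3)  <- goal reached here
One shortest path (4 moves): (row=3, col=3) -> (row=3, col=2) -> (row=3, col=1) -> (row=3, col=0) -> (row=4, col=0)

Answer: Shortest path length: 4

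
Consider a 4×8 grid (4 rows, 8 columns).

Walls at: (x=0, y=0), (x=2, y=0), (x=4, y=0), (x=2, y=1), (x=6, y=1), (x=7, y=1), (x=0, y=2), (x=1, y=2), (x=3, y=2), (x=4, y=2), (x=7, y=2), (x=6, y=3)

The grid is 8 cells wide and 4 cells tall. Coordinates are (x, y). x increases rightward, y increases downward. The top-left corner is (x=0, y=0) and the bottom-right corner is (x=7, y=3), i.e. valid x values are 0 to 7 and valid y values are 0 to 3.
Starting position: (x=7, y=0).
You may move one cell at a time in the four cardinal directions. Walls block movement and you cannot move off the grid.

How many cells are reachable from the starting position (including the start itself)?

BFS flood-fill from (x=7, y=0):
  Distance 0: (x=7, y=0)
  Distance 1: (x=6, y=0)
  Distance 2: (x=5, y=0)
  Distance 3: (x=5, y=1)
  Distance 4: (x=4, y=1), (x=5, y=2)
  Distance 5: (x=3, y=1), (x=6, y=2), (x=5, y=3)
  Distance 6: (x=3, y=0), (x=4, y=3)
  Distance 7: (x=3, y=3)
  Distance 8: (x=2, y=3)
  Distance 9: (x=2, y=2), (x=1, y=3)
  Distance 10: (x=0, y=3)
Total reachable: 16 (grid has 20 open cells total)

Answer: Reachable cells: 16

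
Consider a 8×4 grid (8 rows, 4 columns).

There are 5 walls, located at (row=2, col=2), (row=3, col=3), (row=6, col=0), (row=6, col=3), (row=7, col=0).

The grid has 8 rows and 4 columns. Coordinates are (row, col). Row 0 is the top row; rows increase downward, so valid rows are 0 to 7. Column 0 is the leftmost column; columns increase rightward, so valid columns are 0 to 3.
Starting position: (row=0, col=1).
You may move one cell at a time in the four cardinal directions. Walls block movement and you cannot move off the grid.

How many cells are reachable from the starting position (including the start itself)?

Answer: Reachable cells: 27

Derivation:
BFS flood-fill from (row=0, col=1):
  Distance 0: (row=0, col=1)
  Distance 1: (row=0, col=0), (row=0, col=2), (row=1, col=1)
  Distance 2: (row=0, col=3), (row=1, col=0), (row=1, col=2), (row=2, col=1)
  Distance 3: (row=1, col=3), (row=2, col=0), (row=3, col=1)
  Distance 4: (row=2, col=3), (row=3, col=0), (row=3, col=2), (row=4, col=1)
  Distance 5: (row=4, col=0), (row=4, col=2), (row=5, col=1)
  Distance 6: (row=4, col=3), (row=5, col=0), (row=5, col=2), (row=6, col=1)
  Distance 7: (row=5, col=3), (row=6, col=2), (row=7, col=1)
  Distance 8: (row=7, col=2)
  Distance 9: (row=7, col=3)
Total reachable: 27 (grid has 27 open cells total)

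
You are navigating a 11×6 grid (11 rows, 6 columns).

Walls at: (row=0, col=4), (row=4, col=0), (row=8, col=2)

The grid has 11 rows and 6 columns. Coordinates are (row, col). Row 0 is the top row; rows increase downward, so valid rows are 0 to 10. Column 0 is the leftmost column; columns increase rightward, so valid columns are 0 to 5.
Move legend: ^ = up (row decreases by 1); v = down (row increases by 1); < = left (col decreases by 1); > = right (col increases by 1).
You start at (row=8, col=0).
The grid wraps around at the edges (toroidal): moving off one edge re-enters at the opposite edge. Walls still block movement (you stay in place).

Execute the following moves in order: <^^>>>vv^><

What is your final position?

Start: (row=8, col=0)
  < (left): (row=8, col=0) -> (row=8, col=5)
  ^ (up): (row=8, col=5) -> (row=7, col=5)
  ^ (up): (row=7, col=5) -> (row=6, col=5)
  > (right): (row=6, col=5) -> (row=6, col=0)
  > (right): (row=6, col=0) -> (row=6, col=1)
  > (right): (row=6, col=1) -> (row=6, col=2)
  v (down): (row=6, col=2) -> (row=7, col=2)
  v (down): blocked, stay at (row=7, col=2)
  ^ (up): (row=7, col=2) -> (row=6, col=2)
  > (right): (row=6, col=2) -> (row=6, col=3)
  < (left): (row=6, col=3) -> (row=6, col=2)
Final: (row=6, col=2)

Answer: Final position: (row=6, col=2)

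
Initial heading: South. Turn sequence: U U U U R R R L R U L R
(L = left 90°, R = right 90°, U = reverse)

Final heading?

Start: South
  U (U-turn (180°)) -> North
  U (U-turn (180°)) -> South
  U (U-turn (180°)) -> North
  U (U-turn (180°)) -> South
  R (right (90° clockwise)) -> West
  R (right (90° clockwise)) -> North
  R (right (90° clockwise)) -> East
  L (left (90° counter-clockwise)) -> North
  R (right (90° clockwise)) -> East
  U (U-turn (180°)) -> West
  L (left (90° counter-clockwise)) -> South
  R (right (90° clockwise)) -> West
Final: West

Answer: Final heading: West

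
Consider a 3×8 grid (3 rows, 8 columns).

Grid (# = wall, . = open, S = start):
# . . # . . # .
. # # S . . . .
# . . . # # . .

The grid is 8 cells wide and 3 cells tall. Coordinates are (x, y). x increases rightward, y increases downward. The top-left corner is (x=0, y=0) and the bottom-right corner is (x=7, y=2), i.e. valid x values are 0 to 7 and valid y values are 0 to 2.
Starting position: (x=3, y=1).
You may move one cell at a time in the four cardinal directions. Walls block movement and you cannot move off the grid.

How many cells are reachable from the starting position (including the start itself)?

BFS flood-fill from (x=3, y=1):
  Distance 0: (x=3, y=1)
  Distance 1: (x=4, y=1), (x=3, y=2)
  Distance 2: (x=4, y=0), (x=5, y=1), (x=2, y=2)
  Distance 3: (x=5, y=0), (x=6, y=1), (x=1, y=2)
  Distance 4: (x=7, y=1), (x=6, y=2)
  Distance 5: (x=7, y=0), (x=7, y=2)
Total reachable: 13 (grid has 16 open cells total)

Answer: Reachable cells: 13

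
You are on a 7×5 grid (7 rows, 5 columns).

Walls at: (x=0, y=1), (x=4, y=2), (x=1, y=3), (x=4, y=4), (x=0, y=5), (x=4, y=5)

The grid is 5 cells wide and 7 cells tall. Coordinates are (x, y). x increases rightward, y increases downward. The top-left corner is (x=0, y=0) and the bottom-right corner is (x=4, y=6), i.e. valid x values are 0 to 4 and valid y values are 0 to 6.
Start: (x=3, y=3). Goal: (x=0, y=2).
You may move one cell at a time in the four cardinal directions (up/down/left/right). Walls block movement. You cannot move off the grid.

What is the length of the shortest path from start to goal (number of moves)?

Answer: Shortest path length: 4

Derivation:
BFS from (x=3, y=3) until reaching (x=0, y=2):
  Distance 0: (x=3, y=3)
  Distance 1: (x=3, y=2), (x=2, y=3), (x=4, y=3), (x=3, y=4)
  Distance 2: (x=3, y=1), (x=2, y=2), (x=2, y=4), (x=3, y=5)
  Distance 3: (x=3, y=0), (x=2, y=1), (x=4, y=1), (x=1, y=2), (x=1, y=4), (x=2, y=5), (x=3, y=6)
  Distance 4: (x=2, y=0), (x=4, y=0), (x=1, y=1), (x=0, y=2), (x=0, y=4), (x=1, y=5), (x=2, y=6), (x=4, y=6)  <- goal reached here
One shortest path (4 moves): (x=3, y=3) -> (x=2, y=3) -> (x=2, y=2) -> (x=1, y=2) -> (x=0, y=2)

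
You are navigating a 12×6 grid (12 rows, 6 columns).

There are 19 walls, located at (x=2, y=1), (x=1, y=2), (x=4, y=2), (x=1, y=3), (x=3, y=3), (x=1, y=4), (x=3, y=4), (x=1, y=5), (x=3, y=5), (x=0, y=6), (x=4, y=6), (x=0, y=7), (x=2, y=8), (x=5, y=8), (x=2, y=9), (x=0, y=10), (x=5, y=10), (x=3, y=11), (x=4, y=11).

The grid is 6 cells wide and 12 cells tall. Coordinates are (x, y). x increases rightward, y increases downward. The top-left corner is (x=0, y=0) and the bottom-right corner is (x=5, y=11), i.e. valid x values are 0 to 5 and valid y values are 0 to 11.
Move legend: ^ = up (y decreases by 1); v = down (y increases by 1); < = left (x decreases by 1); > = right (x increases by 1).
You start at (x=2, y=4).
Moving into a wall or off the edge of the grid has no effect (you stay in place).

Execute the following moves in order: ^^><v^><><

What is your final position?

Start: (x=2, y=4)
  ^ (up): (x=2, y=4) -> (x=2, y=3)
  ^ (up): (x=2, y=3) -> (x=2, y=2)
  > (right): (x=2, y=2) -> (x=3, y=2)
  < (left): (x=3, y=2) -> (x=2, y=2)
  v (down): (x=2, y=2) -> (x=2, y=3)
  ^ (up): (x=2, y=3) -> (x=2, y=2)
  > (right): (x=2, y=2) -> (x=3, y=2)
  < (left): (x=3, y=2) -> (x=2, y=2)
  > (right): (x=2, y=2) -> (x=3, y=2)
  < (left): (x=3, y=2) -> (x=2, y=2)
Final: (x=2, y=2)

Answer: Final position: (x=2, y=2)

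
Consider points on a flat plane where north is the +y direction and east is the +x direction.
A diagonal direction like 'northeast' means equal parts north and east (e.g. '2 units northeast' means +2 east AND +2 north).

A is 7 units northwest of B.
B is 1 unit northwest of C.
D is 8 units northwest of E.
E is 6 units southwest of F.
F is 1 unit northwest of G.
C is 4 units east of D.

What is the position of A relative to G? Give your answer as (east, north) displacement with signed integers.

Answer: A is at (east=-19, north=11) relative to G.

Derivation:
Place G at the origin (east=0, north=0).
  F is 1 unit northwest of G: delta (east=-1, north=+1); F at (east=-1, north=1).
  E is 6 units southwest of F: delta (east=-6, north=-6); E at (east=-7, north=-5).
  D is 8 units northwest of E: delta (east=-8, north=+8); D at (east=-15, north=3).
  C is 4 units east of D: delta (east=+4, north=+0); C at (east=-11, north=3).
  B is 1 unit northwest of C: delta (east=-1, north=+1); B at (east=-12, north=4).
  A is 7 units northwest of B: delta (east=-7, north=+7); A at (east=-19, north=11).
Therefore A relative to G: (east=-19, north=11).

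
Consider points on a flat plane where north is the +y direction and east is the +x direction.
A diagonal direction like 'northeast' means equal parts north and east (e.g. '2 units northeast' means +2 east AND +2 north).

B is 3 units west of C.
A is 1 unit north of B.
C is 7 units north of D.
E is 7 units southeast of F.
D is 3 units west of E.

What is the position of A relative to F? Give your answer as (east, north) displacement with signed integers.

Place F at the origin (east=0, north=0).
  E is 7 units southeast of F: delta (east=+7, north=-7); E at (east=7, north=-7).
  D is 3 units west of E: delta (east=-3, north=+0); D at (east=4, north=-7).
  C is 7 units north of D: delta (east=+0, north=+7); C at (east=4, north=0).
  B is 3 units west of C: delta (east=-3, north=+0); B at (east=1, north=0).
  A is 1 unit north of B: delta (east=+0, north=+1); A at (east=1, north=1).
Therefore A relative to F: (east=1, north=1).

Answer: A is at (east=1, north=1) relative to F.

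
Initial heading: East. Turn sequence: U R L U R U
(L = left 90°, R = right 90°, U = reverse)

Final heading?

Start: East
  U (U-turn (180°)) -> West
  R (right (90° clockwise)) -> North
  L (left (90° counter-clockwise)) -> West
  U (U-turn (180°)) -> East
  R (right (90° clockwise)) -> South
  U (U-turn (180°)) -> North
Final: North

Answer: Final heading: North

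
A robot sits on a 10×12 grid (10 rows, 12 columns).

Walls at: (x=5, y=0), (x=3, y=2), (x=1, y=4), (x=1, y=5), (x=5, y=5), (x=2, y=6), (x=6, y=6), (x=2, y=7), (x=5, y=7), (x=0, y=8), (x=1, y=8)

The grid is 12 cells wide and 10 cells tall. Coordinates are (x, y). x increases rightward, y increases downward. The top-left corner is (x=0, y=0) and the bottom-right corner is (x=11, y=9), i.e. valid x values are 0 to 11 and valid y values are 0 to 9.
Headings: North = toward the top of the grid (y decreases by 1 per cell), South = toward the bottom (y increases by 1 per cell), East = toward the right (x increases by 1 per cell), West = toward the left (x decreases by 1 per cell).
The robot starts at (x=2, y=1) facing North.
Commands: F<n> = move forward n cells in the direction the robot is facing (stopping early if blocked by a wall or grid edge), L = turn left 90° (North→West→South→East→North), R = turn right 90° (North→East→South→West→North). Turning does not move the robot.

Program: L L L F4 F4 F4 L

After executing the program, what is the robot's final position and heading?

Answer: Final position: (x=11, y=1), facing North

Derivation:
Start: (x=2, y=1), facing North
  L: turn left, now facing West
  L: turn left, now facing South
  L: turn left, now facing East
  F4: move forward 4, now at (x=6, y=1)
  F4: move forward 4, now at (x=10, y=1)
  F4: move forward 1/4 (blocked), now at (x=11, y=1)
  L: turn left, now facing North
Final: (x=11, y=1), facing North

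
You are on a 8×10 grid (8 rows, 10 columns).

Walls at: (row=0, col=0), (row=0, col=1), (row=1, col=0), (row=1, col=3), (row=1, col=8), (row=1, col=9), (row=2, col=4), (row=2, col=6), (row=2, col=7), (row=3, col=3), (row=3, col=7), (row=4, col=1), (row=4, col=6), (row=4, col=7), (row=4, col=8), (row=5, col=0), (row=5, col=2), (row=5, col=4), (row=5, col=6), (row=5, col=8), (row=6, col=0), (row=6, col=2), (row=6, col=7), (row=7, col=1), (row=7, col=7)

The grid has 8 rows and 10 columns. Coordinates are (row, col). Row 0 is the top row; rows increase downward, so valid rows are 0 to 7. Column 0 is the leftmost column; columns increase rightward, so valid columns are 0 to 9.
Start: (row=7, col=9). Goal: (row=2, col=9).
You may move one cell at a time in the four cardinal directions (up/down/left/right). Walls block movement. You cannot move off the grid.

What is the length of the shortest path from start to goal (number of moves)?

BFS from (row=7, col=9) until reaching (row=2, col=9):
  Distance 0: (row=7, col=9)
  Distance 1: (row=6, col=9), (row=7, col=8)
  Distance 2: (row=5, col=9), (row=6, col=8)
  Distance 3: (row=4, col=9)
  Distance 4: (row=3, col=9)
  Distance 5: (row=2, col=9), (row=3, col=8)  <- goal reached here
One shortest path (5 moves): (row=7, col=9) -> (row=6, col=9) -> (row=5, col=9) -> (row=4, col=9) -> (row=3, col=9) -> (row=2, col=9)

Answer: Shortest path length: 5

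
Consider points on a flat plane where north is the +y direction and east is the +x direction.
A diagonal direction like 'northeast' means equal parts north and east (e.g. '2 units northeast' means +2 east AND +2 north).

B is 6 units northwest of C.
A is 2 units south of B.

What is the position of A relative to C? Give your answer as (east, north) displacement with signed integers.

Answer: A is at (east=-6, north=4) relative to C.

Derivation:
Place C at the origin (east=0, north=0).
  B is 6 units northwest of C: delta (east=-6, north=+6); B at (east=-6, north=6).
  A is 2 units south of B: delta (east=+0, north=-2); A at (east=-6, north=4).
Therefore A relative to C: (east=-6, north=4).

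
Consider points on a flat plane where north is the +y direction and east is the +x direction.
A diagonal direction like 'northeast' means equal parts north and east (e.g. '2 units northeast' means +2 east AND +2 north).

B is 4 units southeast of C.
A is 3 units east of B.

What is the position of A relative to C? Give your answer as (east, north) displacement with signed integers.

Place C at the origin (east=0, north=0).
  B is 4 units southeast of C: delta (east=+4, north=-4); B at (east=4, north=-4).
  A is 3 units east of B: delta (east=+3, north=+0); A at (east=7, north=-4).
Therefore A relative to C: (east=7, north=-4).

Answer: A is at (east=7, north=-4) relative to C.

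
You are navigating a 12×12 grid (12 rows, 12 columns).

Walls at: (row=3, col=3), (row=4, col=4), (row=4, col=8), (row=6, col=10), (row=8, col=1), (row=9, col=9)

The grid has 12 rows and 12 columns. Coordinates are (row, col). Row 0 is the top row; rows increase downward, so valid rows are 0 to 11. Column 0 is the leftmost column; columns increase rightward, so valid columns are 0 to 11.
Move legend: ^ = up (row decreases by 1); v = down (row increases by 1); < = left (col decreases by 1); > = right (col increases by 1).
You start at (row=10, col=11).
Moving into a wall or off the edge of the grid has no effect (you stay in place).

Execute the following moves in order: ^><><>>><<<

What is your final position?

Start: (row=10, col=11)
  ^ (up): (row=10, col=11) -> (row=9, col=11)
  > (right): blocked, stay at (row=9, col=11)
  < (left): (row=9, col=11) -> (row=9, col=10)
  > (right): (row=9, col=10) -> (row=9, col=11)
  < (left): (row=9, col=11) -> (row=9, col=10)
  > (right): (row=9, col=10) -> (row=9, col=11)
  > (right): blocked, stay at (row=9, col=11)
  > (right): blocked, stay at (row=9, col=11)
  < (left): (row=9, col=11) -> (row=9, col=10)
  < (left): blocked, stay at (row=9, col=10)
  < (left): blocked, stay at (row=9, col=10)
Final: (row=9, col=10)

Answer: Final position: (row=9, col=10)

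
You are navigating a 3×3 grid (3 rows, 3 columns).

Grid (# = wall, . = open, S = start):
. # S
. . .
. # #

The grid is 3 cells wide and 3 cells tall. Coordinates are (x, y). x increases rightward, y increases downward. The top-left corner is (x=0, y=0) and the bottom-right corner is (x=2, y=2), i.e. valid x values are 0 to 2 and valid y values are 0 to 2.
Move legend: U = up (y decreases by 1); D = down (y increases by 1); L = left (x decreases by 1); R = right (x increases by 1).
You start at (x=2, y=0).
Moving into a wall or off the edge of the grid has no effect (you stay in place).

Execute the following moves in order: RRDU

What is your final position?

Answer: Final position: (x=2, y=0)

Derivation:
Start: (x=2, y=0)
  R (right): blocked, stay at (x=2, y=0)
  R (right): blocked, stay at (x=2, y=0)
  D (down): (x=2, y=0) -> (x=2, y=1)
  U (up): (x=2, y=1) -> (x=2, y=0)
Final: (x=2, y=0)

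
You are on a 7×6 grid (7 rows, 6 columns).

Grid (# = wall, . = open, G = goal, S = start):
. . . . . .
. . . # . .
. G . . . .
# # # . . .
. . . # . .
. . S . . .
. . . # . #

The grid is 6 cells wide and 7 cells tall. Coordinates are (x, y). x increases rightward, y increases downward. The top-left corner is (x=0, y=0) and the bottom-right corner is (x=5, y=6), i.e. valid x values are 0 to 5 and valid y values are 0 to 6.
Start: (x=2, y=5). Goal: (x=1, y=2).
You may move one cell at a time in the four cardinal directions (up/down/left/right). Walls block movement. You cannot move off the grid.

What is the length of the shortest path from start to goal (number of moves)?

BFS from (x=2, y=5) until reaching (x=1, y=2):
  Distance 0: (x=2, y=5)
  Distance 1: (x=2, y=4), (x=1, y=5), (x=3, y=5), (x=2, y=6)
  Distance 2: (x=1, y=4), (x=0, y=5), (x=4, y=5), (x=1, y=6)
  Distance 3: (x=0, y=4), (x=4, y=4), (x=5, y=5), (x=0, y=6), (x=4, y=6)
  Distance 4: (x=4, y=3), (x=5, y=4)
  Distance 5: (x=4, y=2), (x=3, y=3), (x=5, y=3)
  Distance 6: (x=4, y=1), (x=3, y=2), (x=5, y=2)
  Distance 7: (x=4, y=0), (x=5, y=1), (x=2, y=2)
  Distance 8: (x=3, y=0), (x=5, y=0), (x=2, y=1), (x=1, y=2)  <- goal reached here
One shortest path (8 moves): (x=2, y=5) -> (x=3, y=5) -> (x=4, y=5) -> (x=4, y=4) -> (x=4, y=3) -> (x=3, y=3) -> (x=3, y=2) -> (x=2, y=2) -> (x=1, y=2)

Answer: Shortest path length: 8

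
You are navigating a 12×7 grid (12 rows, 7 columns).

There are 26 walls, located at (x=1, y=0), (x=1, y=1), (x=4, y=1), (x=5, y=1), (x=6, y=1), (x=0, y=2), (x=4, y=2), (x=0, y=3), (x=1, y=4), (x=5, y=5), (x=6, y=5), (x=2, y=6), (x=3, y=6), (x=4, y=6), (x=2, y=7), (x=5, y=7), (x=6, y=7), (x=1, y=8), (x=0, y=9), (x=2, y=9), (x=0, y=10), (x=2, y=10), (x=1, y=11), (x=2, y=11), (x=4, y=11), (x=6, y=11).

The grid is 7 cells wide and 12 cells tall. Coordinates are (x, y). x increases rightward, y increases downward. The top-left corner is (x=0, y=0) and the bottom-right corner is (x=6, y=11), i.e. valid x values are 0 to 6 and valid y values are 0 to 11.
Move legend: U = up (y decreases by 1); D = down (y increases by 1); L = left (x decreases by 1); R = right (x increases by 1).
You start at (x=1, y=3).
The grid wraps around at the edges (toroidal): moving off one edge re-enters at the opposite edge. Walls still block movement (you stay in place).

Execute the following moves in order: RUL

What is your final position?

Answer: Final position: (x=1, y=2)

Derivation:
Start: (x=1, y=3)
  R (right): (x=1, y=3) -> (x=2, y=3)
  U (up): (x=2, y=3) -> (x=2, y=2)
  L (left): (x=2, y=2) -> (x=1, y=2)
Final: (x=1, y=2)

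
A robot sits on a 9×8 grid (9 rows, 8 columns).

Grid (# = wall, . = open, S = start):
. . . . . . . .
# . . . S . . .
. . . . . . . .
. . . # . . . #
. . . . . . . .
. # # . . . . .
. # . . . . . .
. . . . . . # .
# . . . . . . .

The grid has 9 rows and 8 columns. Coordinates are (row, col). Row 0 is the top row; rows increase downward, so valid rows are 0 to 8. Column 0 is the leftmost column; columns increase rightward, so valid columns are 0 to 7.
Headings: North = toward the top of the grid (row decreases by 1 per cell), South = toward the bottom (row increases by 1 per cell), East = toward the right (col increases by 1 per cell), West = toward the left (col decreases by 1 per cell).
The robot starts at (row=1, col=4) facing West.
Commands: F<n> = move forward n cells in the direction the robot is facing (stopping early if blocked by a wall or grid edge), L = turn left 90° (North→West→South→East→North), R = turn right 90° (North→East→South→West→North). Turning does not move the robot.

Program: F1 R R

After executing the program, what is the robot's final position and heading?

Answer: Final position: (row=1, col=3), facing East

Derivation:
Start: (row=1, col=4), facing West
  F1: move forward 1, now at (row=1, col=3)
  R: turn right, now facing North
  R: turn right, now facing East
Final: (row=1, col=3), facing East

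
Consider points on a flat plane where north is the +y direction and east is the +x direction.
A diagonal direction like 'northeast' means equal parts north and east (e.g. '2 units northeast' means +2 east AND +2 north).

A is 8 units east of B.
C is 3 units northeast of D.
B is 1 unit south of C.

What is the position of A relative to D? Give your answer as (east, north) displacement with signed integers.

Answer: A is at (east=11, north=2) relative to D.

Derivation:
Place D at the origin (east=0, north=0).
  C is 3 units northeast of D: delta (east=+3, north=+3); C at (east=3, north=3).
  B is 1 unit south of C: delta (east=+0, north=-1); B at (east=3, north=2).
  A is 8 units east of B: delta (east=+8, north=+0); A at (east=11, north=2).
Therefore A relative to D: (east=11, north=2).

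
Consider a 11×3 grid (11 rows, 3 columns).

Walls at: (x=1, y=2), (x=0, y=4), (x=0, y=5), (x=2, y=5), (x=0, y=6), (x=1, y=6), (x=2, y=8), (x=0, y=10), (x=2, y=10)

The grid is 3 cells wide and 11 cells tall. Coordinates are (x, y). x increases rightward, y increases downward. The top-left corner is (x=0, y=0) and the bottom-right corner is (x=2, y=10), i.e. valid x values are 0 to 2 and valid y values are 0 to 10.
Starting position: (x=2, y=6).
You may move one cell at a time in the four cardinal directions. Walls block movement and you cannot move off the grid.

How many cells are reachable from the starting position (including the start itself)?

Answer: Reachable cells: 10

Derivation:
BFS flood-fill from (x=2, y=6):
  Distance 0: (x=2, y=6)
  Distance 1: (x=2, y=7)
  Distance 2: (x=1, y=7)
  Distance 3: (x=0, y=7), (x=1, y=8)
  Distance 4: (x=0, y=8), (x=1, y=9)
  Distance 5: (x=0, y=9), (x=2, y=9), (x=1, y=10)
Total reachable: 10 (grid has 24 open cells total)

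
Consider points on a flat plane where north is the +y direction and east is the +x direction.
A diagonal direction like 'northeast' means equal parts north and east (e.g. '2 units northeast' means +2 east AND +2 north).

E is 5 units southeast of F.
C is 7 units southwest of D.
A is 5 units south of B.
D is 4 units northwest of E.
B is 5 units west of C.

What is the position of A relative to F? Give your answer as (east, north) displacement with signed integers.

Answer: A is at (east=-11, north=-13) relative to F.

Derivation:
Place F at the origin (east=0, north=0).
  E is 5 units southeast of F: delta (east=+5, north=-5); E at (east=5, north=-5).
  D is 4 units northwest of E: delta (east=-4, north=+4); D at (east=1, north=-1).
  C is 7 units southwest of D: delta (east=-7, north=-7); C at (east=-6, north=-8).
  B is 5 units west of C: delta (east=-5, north=+0); B at (east=-11, north=-8).
  A is 5 units south of B: delta (east=+0, north=-5); A at (east=-11, north=-13).
Therefore A relative to F: (east=-11, north=-13).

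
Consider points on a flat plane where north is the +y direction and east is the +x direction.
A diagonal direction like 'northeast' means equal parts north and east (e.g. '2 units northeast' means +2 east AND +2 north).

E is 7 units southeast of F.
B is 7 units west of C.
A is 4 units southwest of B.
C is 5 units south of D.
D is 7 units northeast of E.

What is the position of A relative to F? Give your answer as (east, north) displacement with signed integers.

Answer: A is at (east=3, north=-9) relative to F.

Derivation:
Place F at the origin (east=0, north=0).
  E is 7 units southeast of F: delta (east=+7, north=-7); E at (east=7, north=-7).
  D is 7 units northeast of E: delta (east=+7, north=+7); D at (east=14, north=0).
  C is 5 units south of D: delta (east=+0, north=-5); C at (east=14, north=-5).
  B is 7 units west of C: delta (east=-7, north=+0); B at (east=7, north=-5).
  A is 4 units southwest of B: delta (east=-4, north=-4); A at (east=3, north=-9).
Therefore A relative to F: (east=3, north=-9).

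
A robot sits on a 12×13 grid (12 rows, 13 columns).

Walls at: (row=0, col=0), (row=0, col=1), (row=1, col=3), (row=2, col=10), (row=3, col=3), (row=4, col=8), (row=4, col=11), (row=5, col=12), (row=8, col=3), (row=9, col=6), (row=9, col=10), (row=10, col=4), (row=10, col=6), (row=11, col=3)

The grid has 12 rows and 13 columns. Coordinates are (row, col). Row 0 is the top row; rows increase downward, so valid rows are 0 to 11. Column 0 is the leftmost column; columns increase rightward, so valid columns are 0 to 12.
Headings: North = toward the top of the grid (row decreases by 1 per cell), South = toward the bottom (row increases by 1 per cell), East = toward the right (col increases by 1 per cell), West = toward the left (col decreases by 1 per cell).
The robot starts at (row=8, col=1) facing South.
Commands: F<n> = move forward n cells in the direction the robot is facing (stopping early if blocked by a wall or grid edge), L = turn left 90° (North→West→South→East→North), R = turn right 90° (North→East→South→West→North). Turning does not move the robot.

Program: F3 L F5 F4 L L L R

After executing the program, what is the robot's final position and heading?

Answer: Final position: (row=11, col=2), facing West

Derivation:
Start: (row=8, col=1), facing South
  F3: move forward 3, now at (row=11, col=1)
  L: turn left, now facing East
  F5: move forward 1/5 (blocked), now at (row=11, col=2)
  F4: move forward 0/4 (blocked), now at (row=11, col=2)
  L: turn left, now facing North
  L: turn left, now facing West
  L: turn left, now facing South
  R: turn right, now facing West
Final: (row=11, col=2), facing West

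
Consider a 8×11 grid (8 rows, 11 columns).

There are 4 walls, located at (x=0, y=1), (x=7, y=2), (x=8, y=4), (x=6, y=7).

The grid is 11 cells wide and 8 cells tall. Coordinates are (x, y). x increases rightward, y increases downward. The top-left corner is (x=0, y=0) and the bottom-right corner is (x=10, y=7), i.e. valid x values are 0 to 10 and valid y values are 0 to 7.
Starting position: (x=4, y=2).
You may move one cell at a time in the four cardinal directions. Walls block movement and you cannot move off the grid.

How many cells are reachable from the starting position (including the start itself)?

Answer: Reachable cells: 84

Derivation:
BFS flood-fill from (x=4, y=2):
  Distance 0: (x=4, y=2)
  Distance 1: (x=4, y=1), (x=3, y=2), (x=5, y=2), (x=4, y=3)
  Distance 2: (x=4, y=0), (x=3, y=1), (x=5, y=1), (x=2, y=2), (x=6, y=2), (x=3, y=3), (x=5, y=3), (x=4, y=4)
  Distance 3: (x=3, y=0), (x=5, y=0), (x=2, y=1), (x=6, y=1), (x=1, y=2), (x=2, y=3), (x=6, y=3), (x=3, y=4), (x=5, y=4), (x=4, y=5)
  Distance 4: (x=2, y=0), (x=6, y=0), (x=1, y=1), (x=7, y=1), (x=0, y=2), (x=1, y=3), (x=7, y=3), (x=2, y=4), (x=6, y=4), (x=3, y=5), (x=5, y=5), (x=4, y=6)
  Distance 5: (x=1, y=0), (x=7, y=0), (x=8, y=1), (x=0, y=3), (x=8, y=3), (x=1, y=4), (x=7, y=4), (x=2, y=5), (x=6, y=5), (x=3, y=6), (x=5, y=6), (x=4, y=7)
  Distance 6: (x=0, y=0), (x=8, y=0), (x=9, y=1), (x=8, y=2), (x=9, y=3), (x=0, y=4), (x=1, y=5), (x=7, y=5), (x=2, y=6), (x=6, y=6), (x=3, y=7), (x=5, y=7)
  Distance 7: (x=9, y=0), (x=10, y=1), (x=9, y=2), (x=10, y=3), (x=9, y=4), (x=0, y=5), (x=8, y=5), (x=1, y=6), (x=7, y=6), (x=2, y=7)
  Distance 8: (x=10, y=0), (x=10, y=2), (x=10, y=4), (x=9, y=5), (x=0, y=6), (x=8, y=6), (x=1, y=7), (x=7, y=7)
  Distance 9: (x=10, y=5), (x=9, y=6), (x=0, y=7), (x=8, y=7)
  Distance 10: (x=10, y=6), (x=9, y=7)
  Distance 11: (x=10, y=7)
Total reachable: 84 (grid has 84 open cells total)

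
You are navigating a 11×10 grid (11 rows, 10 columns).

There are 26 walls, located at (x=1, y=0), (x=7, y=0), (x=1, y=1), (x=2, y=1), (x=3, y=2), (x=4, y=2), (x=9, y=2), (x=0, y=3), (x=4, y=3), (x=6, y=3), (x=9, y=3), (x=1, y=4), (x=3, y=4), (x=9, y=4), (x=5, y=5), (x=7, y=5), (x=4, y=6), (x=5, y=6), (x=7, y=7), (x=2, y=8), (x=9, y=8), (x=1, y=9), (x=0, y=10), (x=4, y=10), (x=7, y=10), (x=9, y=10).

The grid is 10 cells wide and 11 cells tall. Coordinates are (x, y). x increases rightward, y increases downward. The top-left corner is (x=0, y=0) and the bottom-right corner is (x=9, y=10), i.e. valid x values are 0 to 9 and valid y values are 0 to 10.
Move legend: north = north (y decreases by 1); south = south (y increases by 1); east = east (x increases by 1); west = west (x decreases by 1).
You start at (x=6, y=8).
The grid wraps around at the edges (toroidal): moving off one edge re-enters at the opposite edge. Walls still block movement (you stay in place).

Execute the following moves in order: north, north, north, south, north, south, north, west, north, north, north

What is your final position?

Answer: Final position: (x=6, y=4)

Derivation:
Start: (x=6, y=8)
  north (north): (x=6, y=8) -> (x=6, y=7)
  north (north): (x=6, y=7) -> (x=6, y=6)
  north (north): (x=6, y=6) -> (x=6, y=5)
  south (south): (x=6, y=5) -> (x=6, y=6)
  north (north): (x=6, y=6) -> (x=6, y=5)
  south (south): (x=6, y=5) -> (x=6, y=6)
  north (north): (x=6, y=6) -> (x=6, y=5)
  west (west): blocked, stay at (x=6, y=5)
  north (north): (x=6, y=5) -> (x=6, y=4)
  north (north): blocked, stay at (x=6, y=4)
  north (north): blocked, stay at (x=6, y=4)
Final: (x=6, y=4)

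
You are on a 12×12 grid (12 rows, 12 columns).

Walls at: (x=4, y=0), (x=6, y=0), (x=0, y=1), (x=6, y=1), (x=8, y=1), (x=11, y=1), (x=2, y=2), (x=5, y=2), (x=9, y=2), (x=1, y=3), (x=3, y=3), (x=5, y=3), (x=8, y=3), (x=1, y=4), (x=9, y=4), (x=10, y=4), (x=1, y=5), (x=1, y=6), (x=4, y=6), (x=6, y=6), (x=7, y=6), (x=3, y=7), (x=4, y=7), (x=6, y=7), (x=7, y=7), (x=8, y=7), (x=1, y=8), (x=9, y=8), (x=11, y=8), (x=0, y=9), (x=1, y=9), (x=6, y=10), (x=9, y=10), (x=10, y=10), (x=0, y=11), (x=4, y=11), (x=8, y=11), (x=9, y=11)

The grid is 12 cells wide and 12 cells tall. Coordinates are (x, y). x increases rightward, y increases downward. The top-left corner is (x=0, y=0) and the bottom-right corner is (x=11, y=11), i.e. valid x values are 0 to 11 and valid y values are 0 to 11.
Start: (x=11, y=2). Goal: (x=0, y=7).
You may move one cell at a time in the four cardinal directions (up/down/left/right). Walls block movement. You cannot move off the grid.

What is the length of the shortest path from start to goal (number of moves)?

BFS from (x=11, y=2) until reaching (x=0, y=7):
  Distance 0: (x=11, y=2)
  Distance 1: (x=10, y=2), (x=11, y=3)
  Distance 2: (x=10, y=1), (x=10, y=3), (x=11, y=4)
  Distance 3: (x=10, y=0), (x=9, y=1), (x=9, y=3), (x=11, y=5)
  Distance 4: (x=9, y=0), (x=11, y=0), (x=10, y=5), (x=11, y=6)
  Distance 5: (x=8, y=0), (x=9, y=5), (x=10, y=6), (x=11, y=7)
  Distance 6: (x=7, y=0), (x=8, y=5), (x=9, y=6), (x=10, y=7)
  Distance 7: (x=7, y=1), (x=8, y=4), (x=7, y=5), (x=8, y=6), (x=9, y=7), (x=10, y=8)
  Distance 8: (x=7, y=2), (x=7, y=4), (x=6, y=5), (x=10, y=9)
  Distance 9: (x=6, y=2), (x=8, y=2), (x=7, y=3), (x=6, y=4), (x=5, y=5), (x=9, y=9), (x=11, y=9)
  Distance 10: (x=6, y=3), (x=5, y=4), (x=4, y=5), (x=5, y=6), (x=8, y=9), (x=11, y=10)
  Distance 11: (x=4, y=4), (x=3, y=5), (x=5, y=7), (x=8, y=8), (x=7, y=9), (x=8, y=10), (x=11, y=11)
  Distance 12: (x=4, y=3), (x=3, y=4), (x=2, y=5), (x=3, y=6), (x=5, y=8), (x=7, y=8), (x=6, y=9), (x=7, y=10), (x=10, y=11)
  Distance 13: (x=4, y=2), (x=2, y=4), (x=2, y=6), (x=4, y=8), (x=6, y=8), (x=5, y=9), (x=7, y=11)
  Distance 14: (x=4, y=1), (x=3, y=2), (x=2, y=3), (x=2, y=7), (x=3, y=8), (x=4, y=9), (x=5, y=10), (x=6, y=11)
  Distance 15: (x=3, y=1), (x=5, y=1), (x=1, y=7), (x=2, y=8), (x=3, y=9), (x=4, y=10), (x=5, y=11)
  Distance 16: (x=3, y=0), (x=5, y=0), (x=2, y=1), (x=0, y=7), (x=2, y=9), (x=3, y=10)  <- goal reached here
One shortest path (16 moves): (x=11, y=2) -> (x=11, y=3) -> (x=11, y=4) -> (x=11, y=5) -> (x=10, y=5) -> (x=9, y=5) -> (x=8, y=5) -> (x=7, y=5) -> (x=6, y=5) -> (x=5, y=5) -> (x=4, y=5) -> (x=3, y=5) -> (x=2, y=5) -> (x=2, y=6) -> (x=2, y=7) -> (x=1, y=7) -> (x=0, y=7)

Answer: Shortest path length: 16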